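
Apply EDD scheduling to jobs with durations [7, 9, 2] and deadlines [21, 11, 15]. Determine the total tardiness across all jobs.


Sort by due date (EDD order): [(9, 11), (2, 15), (7, 21)]
Compute completion times and tardiness:
  Job 1: p=9, d=11, C=9, tardiness=max(0,9-11)=0
  Job 2: p=2, d=15, C=11, tardiness=max(0,11-15)=0
  Job 3: p=7, d=21, C=18, tardiness=max(0,18-21)=0
Total tardiness = 0

0


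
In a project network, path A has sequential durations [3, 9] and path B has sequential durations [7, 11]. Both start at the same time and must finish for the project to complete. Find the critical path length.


Path A total = 3 + 9 = 12
Path B total = 7 + 11 = 18
Critical path = longest path = max(12, 18) = 18

18


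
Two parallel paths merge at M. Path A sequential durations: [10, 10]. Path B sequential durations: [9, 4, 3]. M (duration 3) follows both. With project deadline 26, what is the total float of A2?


Forward pass: ES(A2) = sum of predecessors on chain A = 10
EF = ES + duration = 10 + 10 = 20
Backward pass: LF(M) = deadline = 26; LS(M) = 26 - 3 = 23
LF(A2) = LS(M) - sum(successors on chain A) = 23 - 0 = 23
LS = LF - duration = 23 - 10 = 13
Total float = LS - ES = 13 - 10 = 3

3


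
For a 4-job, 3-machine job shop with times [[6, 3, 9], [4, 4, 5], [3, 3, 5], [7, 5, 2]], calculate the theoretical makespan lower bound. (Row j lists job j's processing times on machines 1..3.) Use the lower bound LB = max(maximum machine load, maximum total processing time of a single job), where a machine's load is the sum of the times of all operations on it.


Machine loads:
  Machine 1: 6 + 4 + 3 + 7 = 20
  Machine 2: 3 + 4 + 3 + 5 = 15
  Machine 3: 9 + 5 + 5 + 2 = 21
Max machine load = 21
Job totals:
  Job 1: 18
  Job 2: 13
  Job 3: 11
  Job 4: 14
Max job total = 18
Lower bound = max(21, 18) = 21

21


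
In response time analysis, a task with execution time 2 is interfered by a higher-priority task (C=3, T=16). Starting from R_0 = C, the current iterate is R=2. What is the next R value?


R_next = C + ceil(R_prev / T_hp) * C_hp
ceil(2 / 16) = ceil(0.125) = 1
Interference = 1 * 3 = 3
R_next = 2 + 3 = 5

5


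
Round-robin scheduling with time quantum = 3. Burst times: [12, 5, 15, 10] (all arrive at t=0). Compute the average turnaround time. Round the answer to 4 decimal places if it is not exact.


Time quantum = 3
Execution trace:
  J1 runs 3 units, time = 3
  J2 runs 3 units, time = 6
  J3 runs 3 units, time = 9
  J4 runs 3 units, time = 12
  J1 runs 3 units, time = 15
  J2 runs 2 units, time = 17
  J3 runs 3 units, time = 20
  J4 runs 3 units, time = 23
  J1 runs 3 units, time = 26
  J3 runs 3 units, time = 29
  J4 runs 3 units, time = 32
  J1 runs 3 units, time = 35
  J3 runs 3 units, time = 38
  J4 runs 1 units, time = 39
  J3 runs 3 units, time = 42
Finish times: [35, 17, 42, 39]
Average turnaround = 133/4 = 33.25

33.25


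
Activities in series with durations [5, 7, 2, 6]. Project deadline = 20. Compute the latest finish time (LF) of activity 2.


LF(activity 2) = deadline - sum of successor durations
Successors: activities 3 through 4 with durations [2, 6]
Sum of successor durations = 8
LF = 20 - 8 = 12

12


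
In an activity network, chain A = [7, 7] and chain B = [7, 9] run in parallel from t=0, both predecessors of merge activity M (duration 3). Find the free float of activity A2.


ES(A2) = sum of predecessors on chain A = 7
EF(A2) = ES + duration = 7 + 7 = 14
Successor of A2 is M. ES(M) = max(sum(A), sum(B)) = max(14, 16) = 16
Free float = ES(successor) - EF(current) = 16 - 14 = 2

2


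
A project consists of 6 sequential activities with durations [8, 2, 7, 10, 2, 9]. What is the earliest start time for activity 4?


Activity 4 starts after activities 1 through 3 complete.
Predecessor durations: [8, 2, 7]
ES = 8 + 2 + 7 = 17

17


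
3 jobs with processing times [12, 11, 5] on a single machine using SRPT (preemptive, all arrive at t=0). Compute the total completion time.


Since all jobs arrive at t=0, SRPT equals SPT ordering.
SPT order: [5, 11, 12]
Completion times:
  Job 1: p=5, C=5
  Job 2: p=11, C=16
  Job 3: p=12, C=28
Total completion time = 5 + 16 + 28 = 49

49


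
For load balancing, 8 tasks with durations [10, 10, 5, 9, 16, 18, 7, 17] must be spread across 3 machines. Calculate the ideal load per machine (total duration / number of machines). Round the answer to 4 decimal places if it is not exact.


Total processing time = 10 + 10 + 5 + 9 + 16 + 18 + 7 + 17 = 92
Number of machines = 3
Ideal balanced load = 92 / 3 = 30.6667

30.6667


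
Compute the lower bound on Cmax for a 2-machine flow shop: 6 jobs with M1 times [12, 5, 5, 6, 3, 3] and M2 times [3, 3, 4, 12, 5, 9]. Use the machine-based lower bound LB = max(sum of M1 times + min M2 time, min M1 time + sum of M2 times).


LB1 = sum(M1 times) + min(M2 times) = 34 + 3 = 37
LB2 = min(M1 times) + sum(M2 times) = 3 + 36 = 39
Lower bound = max(LB1, LB2) = max(37, 39) = 39

39


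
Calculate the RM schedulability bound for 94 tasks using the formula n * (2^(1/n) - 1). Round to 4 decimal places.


Compute 2^(1/94) = 1.0074011604
Subtract 1: 1.0074011604 - 1 = 0.0074011604
Multiply by n: 94 * 0.0074011604 = 0.6957090776
Round to 4 dp: 0.6957

0.6957


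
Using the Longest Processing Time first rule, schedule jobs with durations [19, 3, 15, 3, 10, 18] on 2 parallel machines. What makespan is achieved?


Sort jobs in decreasing order (LPT): [19, 18, 15, 10, 3, 3]
Assign each job to the least loaded machine:
  Machine 1: jobs [19, 10, 3, 3], load = 35
  Machine 2: jobs [18, 15], load = 33
Makespan = max load = 35

35


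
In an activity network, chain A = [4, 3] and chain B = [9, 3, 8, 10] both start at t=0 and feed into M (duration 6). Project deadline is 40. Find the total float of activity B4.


Forward pass: ES(B4) = sum of predecessors on chain B = 20
EF = ES + duration = 20 + 10 = 30
Backward pass: LF(M) = deadline = 40; LS(M) = 40 - 6 = 34
LF(B4) = LS(M) - sum(successors on chain B) = 34 - 0 = 34
LS = LF - duration = 34 - 10 = 24
Total float = LS - ES = 24 - 20 = 4

4


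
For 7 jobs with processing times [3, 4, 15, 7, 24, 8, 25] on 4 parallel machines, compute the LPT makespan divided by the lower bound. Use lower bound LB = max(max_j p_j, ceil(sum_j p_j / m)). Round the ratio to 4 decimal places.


LPT order: [25, 24, 15, 8, 7, 4, 3]
Machine loads after assignment: [25, 24, 19, 18]
LPT makespan = 25
Lower bound = max(max_job, ceil(total/4)) = max(25, 22) = 25
Ratio = 25 / 25 = 1.0

1.0


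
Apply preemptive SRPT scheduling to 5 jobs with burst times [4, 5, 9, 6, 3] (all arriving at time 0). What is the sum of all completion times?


Since all jobs arrive at t=0, SRPT equals SPT ordering.
SPT order: [3, 4, 5, 6, 9]
Completion times:
  Job 1: p=3, C=3
  Job 2: p=4, C=7
  Job 3: p=5, C=12
  Job 4: p=6, C=18
  Job 5: p=9, C=27
Total completion time = 3 + 7 + 12 + 18 + 27 = 67

67


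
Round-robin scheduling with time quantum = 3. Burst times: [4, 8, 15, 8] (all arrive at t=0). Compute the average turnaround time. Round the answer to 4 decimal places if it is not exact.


Time quantum = 3
Execution trace:
  J1 runs 3 units, time = 3
  J2 runs 3 units, time = 6
  J3 runs 3 units, time = 9
  J4 runs 3 units, time = 12
  J1 runs 1 units, time = 13
  J2 runs 3 units, time = 16
  J3 runs 3 units, time = 19
  J4 runs 3 units, time = 22
  J2 runs 2 units, time = 24
  J3 runs 3 units, time = 27
  J4 runs 2 units, time = 29
  J3 runs 3 units, time = 32
  J3 runs 3 units, time = 35
Finish times: [13, 24, 35, 29]
Average turnaround = 101/4 = 25.25

25.25


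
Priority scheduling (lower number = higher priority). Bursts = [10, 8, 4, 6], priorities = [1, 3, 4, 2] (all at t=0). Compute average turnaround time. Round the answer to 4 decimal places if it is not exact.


Sort by priority (ascending = highest first):
Order: [(1, 10), (2, 6), (3, 8), (4, 4)]
Completion times:
  Priority 1, burst=10, C=10
  Priority 2, burst=6, C=16
  Priority 3, burst=8, C=24
  Priority 4, burst=4, C=28
Average turnaround = 78/4 = 19.5

19.5


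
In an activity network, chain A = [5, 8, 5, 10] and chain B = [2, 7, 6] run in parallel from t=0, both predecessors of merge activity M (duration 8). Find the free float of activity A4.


ES(A4) = sum of predecessors on chain A = 18
EF(A4) = ES + duration = 18 + 10 = 28
Successor of A4 is M. ES(M) = max(sum(A), sum(B)) = max(28, 15) = 28
Free float = ES(successor) - EF(current) = 28 - 28 = 0

0


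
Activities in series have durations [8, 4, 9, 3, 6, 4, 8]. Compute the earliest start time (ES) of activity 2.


Activity 2 starts after activities 1 through 1 complete.
Predecessor durations: [8]
ES = 8 = 8

8


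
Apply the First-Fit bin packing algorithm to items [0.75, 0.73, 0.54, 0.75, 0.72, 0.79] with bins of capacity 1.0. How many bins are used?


Place items sequentially using First-Fit:
  Item 0.75 -> new Bin 1
  Item 0.73 -> new Bin 2
  Item 0.54 -> new Bin 3
  Item 0.75 -> new Bin 4
  Item 0.72 -> new Bin 5
  Item 0.79 -> new Bin 6
Total bins used = 6

6


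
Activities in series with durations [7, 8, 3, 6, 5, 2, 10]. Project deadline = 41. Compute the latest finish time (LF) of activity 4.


LF(activity 4) = deadline - sum of successor durations
Successors: activities 5 through 7 with durations [5, 2, 10]
Sum of successor durations = 17
LF = 41 - 17 = 24

24


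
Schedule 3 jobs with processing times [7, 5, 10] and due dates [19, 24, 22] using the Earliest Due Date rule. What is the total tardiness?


Sort by due date (EDD order): [(7, 19), (10, 22), (5, 24)]
Compute completion times and tardiness:
  Job 1: p=7, d=19, C=7, tardiness=max(0,7-19)=0
  Job 2: p=10, d=22, C=17, tardiness=max(0,17-22)=0
  Job 3: p=5, d=24, C=22, tardiness=max(0,22-24)=0
Total tardiness = 0

0


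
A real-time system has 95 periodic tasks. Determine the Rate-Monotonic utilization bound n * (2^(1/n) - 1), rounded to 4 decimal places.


Compute 2^(1/95) = 1.0073229689
Subtract 1: 1.0073229689 - 1 = 0.0073229689
Multiply by n: 95 * 0.0073229689 = 0.6956820455
Round to 4 dp: 0.6957

0.6957


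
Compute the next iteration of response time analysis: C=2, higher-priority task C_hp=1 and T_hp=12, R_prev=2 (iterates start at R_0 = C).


R_next = C + ceil(R_prev / T_hp) * C_hp
ceil(2 / 12) = ceil(0.1667) = 1
Interference = 1 * 1 = 1
R_next = 2 + 1 = 3

3


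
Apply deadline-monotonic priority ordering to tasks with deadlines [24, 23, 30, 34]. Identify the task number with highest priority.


Sort tasks by relative deadline (ascending):
  Task 2: deadline = 23
  Task 1: deadline = 24
  Task 3: deadline = 30
  Task 4: deadline = 34
Priority order (highest first): [2, 1, 3, 4]
Highest priority task = 2

2


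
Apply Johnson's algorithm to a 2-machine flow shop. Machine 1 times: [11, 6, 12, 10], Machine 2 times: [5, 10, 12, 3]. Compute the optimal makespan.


Apply Johnson's rule:
  Group 1 (a <= b): [(2, 6, 10), (3, 12, 12)]
  Group 2 (a > b): [(1, 11, 5), (4, 10, 3)]
Optimal job order: [2, 3, 1, 4]
Schedule:
  Job 2: M1 done at 6, M2 done at 16
  Job 3: M1 done at 18, M2 done at 30
  Job 1: M1 done at 29, M2 done at 35
  Job 4: M1 done at 39, M2 done at 42
Makespan = 42

42


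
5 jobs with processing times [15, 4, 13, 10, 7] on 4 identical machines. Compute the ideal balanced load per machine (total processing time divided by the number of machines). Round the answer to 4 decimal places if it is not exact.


Total processing time = 15 + 4 + 13 + 10 + 7 = 49
Number of machines = 4
Ideal balanced load = 49 / 4 = 12.25

12.25


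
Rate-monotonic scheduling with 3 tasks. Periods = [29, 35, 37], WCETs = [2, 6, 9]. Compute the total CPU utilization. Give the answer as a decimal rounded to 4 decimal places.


Compute individual utilizations (exact fractions):
  Task 1: C/T = 2/29 (approx. 0.069)
  Task 2: C/T = 6/35 (approx. 0.1714)
  Task 3: C/T = 9/37 (approx. 0.2432)
Total utilization U = 2/29 + 6/35 + 9/37 = 18163/37555
Rounded to 4 decimal places: U = 0.4836
RM (Liu & Layland) bound for 3 tasks = 0.779763; compare with U = 18163/37555 (approx. 0.483637)
U <= bound, so schedulable by RM sufficient condition.

0.4836


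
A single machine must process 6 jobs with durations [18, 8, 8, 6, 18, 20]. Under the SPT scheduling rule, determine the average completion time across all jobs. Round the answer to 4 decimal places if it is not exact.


Sort jobs by processing time (SPT order): [6, 8, 8, 18, 18, 20]
Compute completion times sequentially:
  Job 1: processing = 6, completes at 6
  Job 2: processing = 8, completes at 14
  Job 3: processing = 8, completes at 22
  Job 4: processing = 18, completes at 40
  Job 5: processing = 18, completes at 58
  Job 6: processing = 20, completes at 78
Sum of completion times = 218
Average completion time = 218/6 = 36.3333

36.3333


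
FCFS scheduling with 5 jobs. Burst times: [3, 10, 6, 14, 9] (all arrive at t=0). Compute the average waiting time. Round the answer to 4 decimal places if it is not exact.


FCFS order (as given): [3, 10, 6, 14, 9]
Waiting times:
  Job 1: wait = 0
  Job 2: wait = 3
  Job 3: wait = 13
  Job 4: wait = 19
  Job 5: wait = 33
Sum of waiting times = 68
Average waiting time = 68/5 = 13.6

13.6


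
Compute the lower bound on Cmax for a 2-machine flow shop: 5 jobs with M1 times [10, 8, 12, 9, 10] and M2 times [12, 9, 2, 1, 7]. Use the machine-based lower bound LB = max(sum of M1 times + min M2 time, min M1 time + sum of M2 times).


LB1 = sum(M1 times) + min(M2 times) = 49 + 1 = 50
LB2 = min(M1 times) + sum(M2 times) = 8 + 31 = 39
Lower bound = max(LB1, LB2) = max(50, 39) = 50

50


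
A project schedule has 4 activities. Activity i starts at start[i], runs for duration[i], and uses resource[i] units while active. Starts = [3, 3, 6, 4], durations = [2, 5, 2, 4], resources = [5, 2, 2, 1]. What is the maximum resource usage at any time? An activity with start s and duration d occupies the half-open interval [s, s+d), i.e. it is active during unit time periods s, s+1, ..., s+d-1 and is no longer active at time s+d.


Each activity i is active on [start_i, start_i + duration_i).
Compute total resource usage per time slot:
  t=0: active resources = [], total = 0
  t=1: active resources = [], total = 0
  t=2: active resources = [], total = 0
  t=3: active resources = [5, 2], total = 7
  t=4: active resources = [5, 2, 1], total = 8
  t=5: active resources = [2, 1], total = 3
  t=6: active resources = [2, 2, 1], total = 5
  t=7: active resources = [2, 2, 1], total = 5
Peak resource demand = 8

8


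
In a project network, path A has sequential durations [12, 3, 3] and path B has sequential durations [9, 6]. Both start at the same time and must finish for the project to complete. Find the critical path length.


Path A total = 12 + 3 + 3 = 18
Path B total = 9 + 6 = 15
Critical path = longest path = max(18, 15) = 18

18


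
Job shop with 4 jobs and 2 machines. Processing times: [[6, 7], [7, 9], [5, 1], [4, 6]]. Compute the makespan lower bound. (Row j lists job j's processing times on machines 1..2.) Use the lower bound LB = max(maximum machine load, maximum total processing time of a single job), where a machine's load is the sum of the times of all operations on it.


Machine loads:
  Machine 1: 6 + 7 + 5 + 4 = 22
  Machine 2: 7 + 9 + 1 + 6 = 23
Max machine load = 23
Job totals:
  Job 1: 13
  Job 2: 16
  Job 3: 6
  Job 4: 10
Max job total = 16
Lower bound = max(23, 16) = 23

23


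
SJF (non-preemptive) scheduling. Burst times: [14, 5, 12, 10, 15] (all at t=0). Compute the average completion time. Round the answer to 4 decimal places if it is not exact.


SJF order (ascending): [5, 10, 12, 14, 15]
Completion times:
  Job 1: burst=5, C=5
  Job 2: burst=10, C=15
  Job 3: burst=12, C=27
  Job 4: burst=14, C=41
  Job 5: burst=15, C=56
Average completion = 144/5 = 28.8

28.8


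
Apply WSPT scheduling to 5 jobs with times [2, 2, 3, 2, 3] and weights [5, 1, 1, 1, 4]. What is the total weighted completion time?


Compute p/w ratios and sort ascending (WSPT): [(2, 5), (3, 4), (2, 1), (2, 1), (3, 1)]
Compute weighted completion times:
  Job (p=2,w=5): C=2, w*C=5*2=10
  Job (p=3,w=4): C=5, w*C=4*5=20
  Job (p=2,w=1): C=7, w*C=1*7=7
  Job (p=2,w=1): C=9, w*C=1*9=9
  Job (p=3,w=1): C=12, w*C=1*12=12
Total weighted completion time = 58

58


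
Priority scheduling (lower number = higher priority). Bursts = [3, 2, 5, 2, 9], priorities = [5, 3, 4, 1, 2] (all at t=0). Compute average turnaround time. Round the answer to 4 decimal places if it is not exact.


Sort by priority (ascending = highest first):
Order: [(1, 2), (2, 9), (3, 2), (4, 5), (5, 3)]
Completion times:
  Priority 1, burst=2, C=2
  Priority 2, burst=9, C=11
  Priority 3, burst=2, C=13
  Priority 4, burst=5, C=18
  Priority 5, burst=3, C=21
Average turnaround = 65/5 = 13.0

13.0


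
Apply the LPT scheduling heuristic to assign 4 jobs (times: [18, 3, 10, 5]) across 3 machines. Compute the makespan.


Sort jobs in decreasing order (LPT): [18, 10, 5, 3]
Assign each job to the least loaded machine:
  Machine 1: jobs [18], load = 18
  Machine 2: jobs [10], load = 10
  Machine 3: jobs [5, 3], load = 8
Makespan = max load = 18

18


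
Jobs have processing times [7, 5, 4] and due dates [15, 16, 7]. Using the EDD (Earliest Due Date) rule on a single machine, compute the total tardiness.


Sort by due date (EDD order): [(4, 7), (7, 15), (5, 16)]
Compute completion times and tardiness:
  Job 1: p=4, d=7, C=4, tardiness=max(0,4-7)=0
  Job 2: p=7, d=15, C=11, tardiness=max(0,11-15)=0
  Job 3: p=5, d=16, C=16, tardiness=max(0,16-16)=0
Total tardiness = 0

0


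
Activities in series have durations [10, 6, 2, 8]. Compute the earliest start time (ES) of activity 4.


Activity 4 starts after activities 1 through 3 complete.
Predecessor durations: [10, 6, 2]
ES = 10 + 6 + 2 = 18

18


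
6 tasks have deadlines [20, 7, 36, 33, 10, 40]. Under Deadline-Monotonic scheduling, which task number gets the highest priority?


Sort tasks by relative deadline (ascending):
  Task 2: deadline = 7
  Task 5: deadline = 10
  Task 1: deadline = 20
  Task 4: deadline = 33
  Task 3: deadline = 36
  Task 6: deadline = 40
Priority order (highest first): [2, 5, 1, 4, 3, 6]
Highest priority task = 2

2


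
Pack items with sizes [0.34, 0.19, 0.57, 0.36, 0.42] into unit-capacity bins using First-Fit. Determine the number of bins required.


Place items sequentially using First-Fit:
  Item 0.34 -> new Bin 1
  Item 0.19 -> Bin 1 (now 0.53)
  Item 0.57 -> new Bin 2
  Item 0.36 -> Bin 1 (now 0.89)
  Item 0.42 -> Bin 2 (now 0.99)
Total bins used = 2

2


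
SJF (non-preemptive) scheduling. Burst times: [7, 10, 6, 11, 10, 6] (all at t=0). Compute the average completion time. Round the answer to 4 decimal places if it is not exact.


SJF order (ascending): [6, 6, 7, 10, 10, 11]
Completion times:
  Job 1: burst=6, C=6
  Job 2: burst=6, C=12
  Job 3: burst=7, C=19
  Job 4: burst=10, C=29
  Job 5: burst=10, C=39
  Job 6: burst=11, C=50
Average completion = 155/6 = 25.8333

25.8333


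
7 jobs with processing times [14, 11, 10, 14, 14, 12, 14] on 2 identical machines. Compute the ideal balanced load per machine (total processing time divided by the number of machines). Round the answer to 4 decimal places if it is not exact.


Total processing time = 14 + 11 + 10 + 14 + 14 + 12 + 14 = 89
Number of machines = 2
Ideal balanced load = 89 / 2 = 44.5

44.5


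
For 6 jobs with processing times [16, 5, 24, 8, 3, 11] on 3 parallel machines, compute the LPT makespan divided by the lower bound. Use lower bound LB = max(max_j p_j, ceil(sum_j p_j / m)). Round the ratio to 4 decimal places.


LPT order: [24, 16, 11, 8, 5, 3]
Machine loads after assignment: [24, 21, 22]
LPT makespan = 24
Lower bound = max(max_job, ceil(total/3)) = max(24, 23) = 24
Ratio = 24 / 24 = 1.0

1.0


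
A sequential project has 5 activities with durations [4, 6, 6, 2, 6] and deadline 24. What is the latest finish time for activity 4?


LF(activity 4) = deadline - sum of successor durations
Successors: activities 5 through 5 with durations [6]
Sum of successor durations = 6
LF = 24 - 6 = 18

18


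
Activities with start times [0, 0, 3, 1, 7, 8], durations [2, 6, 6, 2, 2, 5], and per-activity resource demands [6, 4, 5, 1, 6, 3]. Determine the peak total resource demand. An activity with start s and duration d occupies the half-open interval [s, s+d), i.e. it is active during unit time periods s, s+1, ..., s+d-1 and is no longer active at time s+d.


Each activity i is active on [start_i, start_i + duration_i).
Compute total resource usage per time slot:
  t=0: active resources = [6, 4], total = 10
  t=1: active resources = [6, 4, 1], total = 11
  t=2: active resources = [4, 1], total = 5
  t=3: active resources = [4, 5], total = 9
  t=4: active resources = [4, 5], total = 9
  t=5: active resources = [4, 5], total = 9
  t=6: active resources = [5], total = 5
  t=7: active resources = [5, 6], total = 11
  t=8: active resources = [5, 6, 3], total = 14
  t=9: active resources = [3], total = 3
  t=10: active resources = [3], total = 3
  t=11: active resources = [3], total = 3
  t=12: active resources = [3], total = 3
Peak resource demand = 14

14


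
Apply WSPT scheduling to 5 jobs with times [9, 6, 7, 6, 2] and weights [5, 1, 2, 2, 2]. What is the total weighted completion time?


Compute p/w ratios and sort ascending (WSPT): [(2, 2), (9, 5), (6, 2), (7, 2), (6, 1)]
Compute weighted completion times:
  Job (p=2,w=2): C=2, w*C=2*2=4
  Job (p=9,w=5): C=11, w*C=5*11=55
  Job (p=6,w=2): C=17, w*C=2*17=34
  Job (p=7,w=2): C=24, w*C=2*24=48
  Job (p=6,w=1): C=30, w*C=1*30=30
Total weighted completion time = 171

171


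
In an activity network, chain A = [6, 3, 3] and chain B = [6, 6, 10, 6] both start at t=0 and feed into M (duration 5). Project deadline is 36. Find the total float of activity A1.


Forward pass: ES(A1) = sum of predecessors on chain A = 0
EF = ES + duration = 0 + 6 = 6
Backward pass: LF(M) = deadline = 36; LS(M) = 36 - 5 = 31
LF(A1) = LS(M) - sum(successors on chain A) = 31 - 6 = 25
LS = LF - duration = 25 - 6 = 19
Total float = LS - ES = 19 - 0 = 19

19


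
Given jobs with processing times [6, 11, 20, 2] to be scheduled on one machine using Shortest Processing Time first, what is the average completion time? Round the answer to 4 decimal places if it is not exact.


Sort jobs by processing time (SPT order): [2, 6, 11, 20]
Compute completion times sequentially:
  Job 1: processing = 2, completes at 2
  Job 2: processing = 6, completes at 8
  Job 3: processing = 11, completes at 19
  Job 4: processing = 20, completes at 39
Sum of completion times = 68
Average completion time = 68/4 = 17.0

17.0


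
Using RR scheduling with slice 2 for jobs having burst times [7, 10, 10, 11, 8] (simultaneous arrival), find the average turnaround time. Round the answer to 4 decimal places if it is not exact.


Time quantum = 2
Execution trace:
  J1 runs 2 units, time = 2
  J2 runs 2 units, time = 4
  J3 runs 2 units, time = 6
  J4 runs 2 units, time = 8
  J5 runs 2 units, time = 10
  J1 runs 2 units, time = 12
  J2 runs 2 units, time = 14
  J3 runs 2 units, time = 16
  J4 runs 2 units, time = 18
  J5 runs 2 units, time = 20
  J1 runs 2 units, time = 22
  J2 runs 2 units, time = 24
  J3 runs 2 units, time = 26
  J4 runs 2 units, time = 28
  J5 runs 2 units, time = 30
  J1 runs 1 units, time = 31
  J2 runs 2 units, time = 33
  J3 runs 2 units, time = 35
  J4 runs 2 units, time = 37
  J5 runs 2 units, time = 39
  J2 runs 2 units, time = 41
  J3 runs 2 units, time = 43
  J4 runs 2 units, time = 45
  J4 runs 1 units, time = 46
Finish times: [31, 41, 43, 46, 39]
Average turnaround = 200/5 = 40.0

40.0


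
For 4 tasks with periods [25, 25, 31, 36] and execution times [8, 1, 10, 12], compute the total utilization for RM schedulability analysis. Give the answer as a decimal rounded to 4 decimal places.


Compute individual utilizations (exact fractions):
  Task 1: C/T = 8/25 (approx. 0.32)
  Task 2: C/T = 1/25 (approx. 0.04)
  Task 3: C/T = 10/31 (approx. 0.3226)
  Task 4: C/T = 12/36 = 1/3 (approx. 0.3333)
Total utilization U = 8/25 + 1/25 + 10/31 + 1/3 = 2362/2325
Rounded to 4 decimal places: U = 1.0159
RM (Liu & Layland) bound for 4 tasks = 0.756828; compare with U = 2362/2325 (approx. 1.015914)
U > 1, so the task set is not schedulable (processor overloaded).

1.0159


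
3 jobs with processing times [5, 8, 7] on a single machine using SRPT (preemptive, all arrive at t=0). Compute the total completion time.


Since all jobs arrive at t=0, SRPT equals SPT ordering.
SPT order: [5, 7, 8]
Completion times:
  Job 1: p=5, C=5
  Job 2: p=7, C=12
  Job 3: p=8, C=20
Total completion time = 5 + 12 + 20 = 37

37


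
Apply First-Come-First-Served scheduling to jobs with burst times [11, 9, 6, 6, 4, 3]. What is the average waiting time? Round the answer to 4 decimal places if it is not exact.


FCFS order (as given): [11, 9, 6, 6, 4, 3]
Waiting times:
  Job 1: wait = 0
  Job 2: wait = 11
  Job 3: wait = 20
  Job 4: wait = 26
  Job 5: wait = 32
  Job 6: wait = 36
Sum of waiting times = 125
Average waiting time = 125/6 = 20.8333

20.8333


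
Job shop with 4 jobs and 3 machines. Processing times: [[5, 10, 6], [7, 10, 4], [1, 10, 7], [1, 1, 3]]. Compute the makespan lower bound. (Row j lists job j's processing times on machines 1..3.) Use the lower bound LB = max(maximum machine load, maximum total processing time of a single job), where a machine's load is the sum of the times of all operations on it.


Machine loads:
  Machine 1: 5 + 7 + 1 + 1 = 14
  Machine 2: 10 + 10 + 10 + 1 = 31
  Machine 3: 6 + 4 + 7 + 3 = 20
Max machine load = 31
Job totals:
  Job 1: 21
  Job 2: 21
  Job 3: 18
  Job 4: 5
Max job total = 21
Lower bound = max(31, 21) = 31

31


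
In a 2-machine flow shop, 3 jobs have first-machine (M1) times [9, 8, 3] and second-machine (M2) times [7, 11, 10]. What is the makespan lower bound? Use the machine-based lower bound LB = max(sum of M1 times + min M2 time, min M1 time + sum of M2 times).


LB1 = sum(M1 times) + min(M2 times) = 20 + 7 = 27
LB2 = min(M1 times) + sum(M2 times) = 3 + 28 = 31
Lower bound = max(LB1, LB2) = max(27, 31) = 31

31


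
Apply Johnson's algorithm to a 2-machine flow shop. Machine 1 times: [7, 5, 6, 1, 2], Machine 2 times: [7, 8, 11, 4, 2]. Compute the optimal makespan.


Apply Johnson's rule:
  Group 1 (a <= b): [(4, 1, 4), (5, 2, 2), (2, 5, 8), (3, 6, 11), (1, 7, 7)]
  Group 2 (a > b): []
Optimal job order: [4, 5, 2, 3, 1]
Schedule:
  Job 4: M1 done at 1, M2 done at 5
  Job 5: M1 done at 3, M2 done at 7
  Job 2: M1 done at 8, M2 done at 16
  Job 3: M1 done at 14, M2 done at 27
  Job 1: M1 done at 21, M2 done at 34
Makespan = 34

34


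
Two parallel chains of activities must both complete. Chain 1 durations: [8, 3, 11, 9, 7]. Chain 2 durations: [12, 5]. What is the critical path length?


Path A total = 8 + 3 + 11 + 9 + 7 = 38
Path B total = 12 + 5 = 17
Critical path = longest path = max(38, 17) = 38

38


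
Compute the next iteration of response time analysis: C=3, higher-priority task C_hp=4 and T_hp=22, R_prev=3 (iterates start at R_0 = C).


R_next = C + ceil(R_prev / T_hp) * C_hp
ceil(3 / 22) = ceil(0.1364) = 1
Interference = 1 * 4 = 4
R_next = 3 + 4 = 7

7


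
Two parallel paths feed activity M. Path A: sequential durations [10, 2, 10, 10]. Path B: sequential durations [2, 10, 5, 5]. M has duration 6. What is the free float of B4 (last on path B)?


ES(B4) = sum of predecessors on chain B = 17
EF(B4) = ES + duration = 17 + 5 = 22
Successor of B4 is M. ES(M) = max(sum(A), sum(B)) = max(32, 22) = 32
Free float = ES(successor) - EF(current) = 32 - 22 = 10

10


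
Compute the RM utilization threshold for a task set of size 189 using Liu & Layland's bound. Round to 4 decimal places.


Compute 2^(1/189) = 1.0036741787
Subtract 1: 1.0036741787 - 1 = 0.0036741787
Multiply by n: 189 * 0.0036741787 = 0.6944197743
Round to 4 dp: 0.6944

0.6944


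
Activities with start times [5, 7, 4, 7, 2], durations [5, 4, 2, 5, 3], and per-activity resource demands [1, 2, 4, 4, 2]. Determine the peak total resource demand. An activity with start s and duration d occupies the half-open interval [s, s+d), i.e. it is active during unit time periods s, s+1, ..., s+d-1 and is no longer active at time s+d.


Each activity i is active on [start_i, start_i + duration_i).
Compute total resource usage per time slot:
  t=0: active resources = [], total = 0
  t=1: active resources = [], total = 0
  t=2: active resources = [2], total = 2
  t=3: active resources = [2], total = 2
  t=4: active resources = [4, 2], total = 6
  t=5: active resources = [1, 4], total = 5
  t=6: active resources = [1], total = 1
  t=7: active resources = [1, 2, 4], total = 7
  t=8: active resources = [1, 2, 4], total = 7
  t=9: active resources = [1, 2, 4], total = 7
  t=10: active resources = [2, 4], total = 6
  t=11: active resources = [4], total = 4
Peak resource demand = 7

7


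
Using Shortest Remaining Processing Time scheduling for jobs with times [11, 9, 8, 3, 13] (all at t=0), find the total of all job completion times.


Since all jobs arrive at t=0, SRPT equals SPT ordering.
SPT order: [3, 8, 9, 11, 13]
Completion times:
  Job 1: p=3, C=3
  Job 2: p=8, C=11
  Job 3: p=9, C=20
  Job 4: p=11, C=31
  Job 5: p=13, C=44
Total completion time = 3 + 11 + 20 + 31 + 44 = 109

109


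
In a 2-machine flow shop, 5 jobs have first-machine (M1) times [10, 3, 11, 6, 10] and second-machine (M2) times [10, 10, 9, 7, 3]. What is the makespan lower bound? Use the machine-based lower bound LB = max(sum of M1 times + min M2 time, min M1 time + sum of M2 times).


LB1 = sum(M1 times) + min(M2 times) = 40 + 3 = 43
LB2 = min(M1 times) + sum(M2 times) = 3 + 39 = 42
Lower bound = max(LB1, LB2) = max(43, 42) = 43

43


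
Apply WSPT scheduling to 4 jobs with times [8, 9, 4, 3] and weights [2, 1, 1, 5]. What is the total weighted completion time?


Compute p/w ratios and sort ascending (WSPT): [(3, 5), (8, 2), (4, 1), (9, 1)]
Compute weighted completion times:
  Job (p=3,w=5): C=3, w*C=5*3=15
  Job (p=8,w=2): C=11, w*C=2*11=22
  Job (p=4,w=1): C=15, w*C=1*15=15
  Job (p=9,w=1): C=24, w*C=1*24=24
Total weighted completion time = 76

76


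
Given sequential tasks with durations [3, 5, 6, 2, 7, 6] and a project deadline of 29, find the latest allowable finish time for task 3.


LF(activity 3) = deadline - sum of successor durations
Successors: activities 4 through 6 with durations [2, 7, 6]
Sum of successor durations = 15
LF = 29 - 15 = 14

14


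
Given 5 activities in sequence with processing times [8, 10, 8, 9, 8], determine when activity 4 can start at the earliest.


Activity 4 starts after activities 1 through 3 complete.
Predecessor durations: [8, 10, 8]
ES = 8 + 10 + 8 = 26

26


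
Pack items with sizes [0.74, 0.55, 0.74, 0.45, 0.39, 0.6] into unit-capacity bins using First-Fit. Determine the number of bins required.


Place items sequentially using First-Fit:
  Item 0.74 -> new Bin 1
  Item 0.55 -> new Bin 2
  Item 0.74 -> new Bin 3
  Item 0.45 -> Bin 2 (now 1.0)
  Item 0.39 -> new Bin 4
  Item 0.6 -> Bin 4 (now 0.99)
Total bins used = 4

4


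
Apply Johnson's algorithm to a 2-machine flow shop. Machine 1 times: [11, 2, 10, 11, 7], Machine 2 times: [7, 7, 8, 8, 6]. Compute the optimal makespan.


Apply Johnson's rule:
  Group 1 (a <= b): [(2, 2, 7)]
  Group 2 (a > b): [(3, 10, 8), (4, 11, 8), (1, 11, 7), (5, 7, 6)]
Optimal job order: [2, 3, 4, 1, 5]
Schedule:
  Job 2: M1 done at 2, M2 done at 9
  Job 3: M1 done at 12, M2 done at 20
  Job 4: M1 done at 23, M2 done at 31
  Job 1: M1 done at 34, M2 done at 41
  Job 5: M1 done at 41, M2 done at 47
Makespan = 47

47


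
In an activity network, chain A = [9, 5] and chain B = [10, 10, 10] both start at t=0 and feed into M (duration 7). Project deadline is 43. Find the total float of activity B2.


Forward pass: ES(B2) = sum of predecessors on chain B = 10
EF = ES + duration = 10 + 10 = 20
Backward pass: LF(M) = deadline = 43; LS(M) = 43 - 7 = 36
LF(B2) = LS(M) - sum(successors on chain B) = 36 - 10 = 26
LS = LF - duration = 26 - 10 = 16
Total float = LS - ES = 16 - 10 = 6

6


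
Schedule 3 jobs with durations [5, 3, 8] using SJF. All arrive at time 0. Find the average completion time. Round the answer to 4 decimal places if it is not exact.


SJF order (ascending): [3, 5, 8]
Completion times:
  Job 1: burst=3, C=3
  Job 2: burst=5, C=8
  Job 3: burst=8, C=16
Average completion = 27/3 = 9.0

9.0


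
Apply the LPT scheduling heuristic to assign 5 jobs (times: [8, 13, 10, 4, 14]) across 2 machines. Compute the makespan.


Sort jobs in decreasing order (LPT): [14, 13, 10, 8, 4]
Assign each job to the least loaded machine:
  Machine 1: jobs [14, 8, 4], load = 26
  Machine 2: jobs [13, 10], load = 23
Makespan = max load = 26

26


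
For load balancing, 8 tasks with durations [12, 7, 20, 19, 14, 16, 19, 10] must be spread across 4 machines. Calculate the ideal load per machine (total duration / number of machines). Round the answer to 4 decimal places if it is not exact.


Total processing time = 12 + 7 + 20 + 19 + 14 + 16 + 19 + 10 = 117
Number of machines = 4
Ideal balanced load = 117 / 4 = 29.25

29.25


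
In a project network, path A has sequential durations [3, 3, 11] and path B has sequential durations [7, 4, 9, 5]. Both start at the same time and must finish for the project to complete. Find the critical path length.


Path A total = 3 + 3 + 11 = 17
Path B total = 7 + 4 + 9 + 5 = 25
Critical path = longest path = max(17, 25) = 25

25


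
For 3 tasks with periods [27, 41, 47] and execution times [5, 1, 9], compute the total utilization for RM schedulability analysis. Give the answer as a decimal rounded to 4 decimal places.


Compute individual utilizations (exact fractions):
  Task 1: C/T = 5/27 (approx. 0.1852)
  Task 2: C/T = 1/41 (approx. 0.0244)
  Task 3: C/T = 9/47 (approx. 0.1915)
Total utilization U = 5/27 + 1/41 + 9/47 = 20867/52029
Rounded to 4 decimal places: U = 0.4011
RM (Liu & Layland) bound for 3 tasks = 0.779763; compare with U = 20867/52029 (approx. 0.401065)
U <= bound, so schedulable by RM sufficient condition.

0.4011


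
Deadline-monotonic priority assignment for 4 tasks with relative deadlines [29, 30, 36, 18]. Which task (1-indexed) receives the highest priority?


Sort tasks by relative deadline (ascending):
  Task 4: deadline = 18
  Task 1: deadline = 29
  Task 2: deadline = 30
  Task 3: deadline = 36
Priority order (highest first): [4, 1, 2, 3]
Highest priority task = 4

4


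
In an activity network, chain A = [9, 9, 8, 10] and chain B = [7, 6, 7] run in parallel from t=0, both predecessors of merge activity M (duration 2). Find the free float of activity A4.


ES(A4) = sum of predecessors on chain A = 26
EF(A4) = ES + duration = 26 + 10 = 36
Successor of A4 is M. ES(M) = max(sum(A), sum(B)) = max(36, 20) = 36
Free float = ES(successor) - EF(current) = 36 - 36 = 0

0


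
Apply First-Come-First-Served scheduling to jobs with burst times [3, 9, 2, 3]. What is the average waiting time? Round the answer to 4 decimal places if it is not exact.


FCFS order (as given): [3, 9, 2, 3]
Waiting times:
  Job 1: wait = 0
  Job 2: wait = 3
  Job 3: wait = 12
  Job 4: wait = 14
Sum of waiting times = 29
Average waiting time = 29/4 = 7.25

7.25


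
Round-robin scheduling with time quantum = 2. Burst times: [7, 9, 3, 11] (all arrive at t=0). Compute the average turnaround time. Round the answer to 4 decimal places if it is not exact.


Time quantum = 2
Execution trace:
  J1 runs 2 units, time = 2
  J2 runs 2 units, time = 4
  J3 runs 2 units, time = 6
  J4 runs 2 units, time = 8
  J1 runs 2 units, time = 10
  J2 runs 2 units, time = 12
  J3 runs 1 units, time = 13
  J4 runs 2 units, time = 15
  J1 runs 2 units, time = 17
  J2 runs 2 units, time = 19
  J4 runs 2 units, time = 21
  J1 runs 1 units, time = 22
  J2 runs 2 units, time = 24
  J4 runs 2 units, time = 26
  J2 runs 1 units, time = 27
  J4 runs 2 units, time = 29
  J4 runs 1 units, time = 30
Finish times: [22, 27, 13, 30]
Average turnaround = 92/4 = 23.0

23.0


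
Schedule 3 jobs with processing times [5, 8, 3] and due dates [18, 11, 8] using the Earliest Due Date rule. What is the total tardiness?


Sort by due date (EDD order): [(3, 8), (8, 11), (5, 18)]
Compute completion times and tardiness:
  Job 1: p=3, d=8, C=3, tardiness=max(0,3-8)=0
  Job 2: p=8, d=11, C=11, tardiness=max(0,11-11)=0
  Job 3: p=5, d=18, C=16, tardiness=max(0,16-18)=0
Total tardiness = 0

0


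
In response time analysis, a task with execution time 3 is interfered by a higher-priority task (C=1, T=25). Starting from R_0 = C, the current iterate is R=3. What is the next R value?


R_next = C + ceil(R_prev / T_hp) * C_hp
ceil(3 / 25) = ceil(0.12) = 1
Interference = 1 * 1 = 1
R_next = 3 + 1 = 4

4


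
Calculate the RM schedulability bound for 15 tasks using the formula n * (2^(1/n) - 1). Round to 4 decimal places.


Compute 2^(1/15) = 1.0472941228
Subtract 1: 1.0472941228 - 1 = 0.0472941228
Multiply by n: 15 * 0.0472941228 = 0.7094118420
Round to 4 dp: 0.7094

0.7094


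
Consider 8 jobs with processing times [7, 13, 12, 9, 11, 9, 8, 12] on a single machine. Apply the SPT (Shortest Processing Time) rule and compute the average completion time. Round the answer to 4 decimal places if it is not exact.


Sort jobs by processing time (SPT order): [7, 8, 9, 9, 11, 12, 12, 13]
Compute completion times sequentially:
  Job 1: processing = 7, completes at 7
  Job 2: processing = 8, completes at 15
  Job 3: processing = 9, completes at 24
  Job 4: processing = 9, completes at 33
  Job 5: processing = 11, completes at 44
  Job 6: processing = 12, completes at 56
  Job 7: processing = 12, completes at 68
  Job 8: processing = 13, completes at 81
Sum of completion times = 328
Average completion time = 328/8 = 41.0

41.0


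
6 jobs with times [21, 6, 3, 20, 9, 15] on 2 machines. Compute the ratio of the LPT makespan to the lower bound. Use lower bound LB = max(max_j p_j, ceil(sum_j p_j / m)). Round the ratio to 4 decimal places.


LPT order: [21, 20, 15, 9, 6, 3]
Machine loads after assignment: [36, 38]
LPT makespan = 38
Lower bound = max(max_job, ceil(total/2)) = max(21, 37) = 37
Ratio = 38 / 37 = 1.027

1.027


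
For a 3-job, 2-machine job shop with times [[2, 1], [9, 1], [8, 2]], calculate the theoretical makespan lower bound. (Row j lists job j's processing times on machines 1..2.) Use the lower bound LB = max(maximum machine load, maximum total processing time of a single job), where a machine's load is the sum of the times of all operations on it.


Machine loads:
  Machine 1: 2 + 9 + 8 = 19
  Machine 2: 1 + 1 + 2 = 4
Max machine load = 19
Job totals:
  Job 1: 3
  Job 2: 10
  Job 3: 10
Max job total = 10
Lower bound = max(19, 10) = 19

19


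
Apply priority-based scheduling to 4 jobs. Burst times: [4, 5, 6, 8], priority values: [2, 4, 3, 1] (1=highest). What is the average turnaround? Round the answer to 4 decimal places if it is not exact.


Sort by priority (ascending = highest first):
Order: [(1, 8), (2, 4), (3, 6), (4, 5)]
Completion times:
  Priority 1, burst=8, C=8
  Priority 2, burst=4, C=12
  Priority 3, burst=6, C=18
  Priority 4, burst=5, C=23
Average turnaround = 61/4 = 15.25

15.25


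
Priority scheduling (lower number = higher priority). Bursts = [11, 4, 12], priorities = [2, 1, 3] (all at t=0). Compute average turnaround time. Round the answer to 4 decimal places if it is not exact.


Sort by priority (ascending = highest first):
Order: [(1, 4), (2, 11), (3, 12)]
Completion times:
  Priority 1, burst=4, C=4
  Priority 2, burst=11, C=15
  Priority 3, burst=12, C=27
Average turnaround = 46/3 = 15.3333

15.3333


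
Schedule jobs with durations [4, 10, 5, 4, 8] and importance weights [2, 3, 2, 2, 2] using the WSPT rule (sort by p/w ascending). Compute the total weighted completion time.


Compute p/w ratios and sort ascending (WSPT): [(4, 2), (4, 2), (5, 2), (10, 3), (8, 2)]
Compute weighted completion times:
  Job (p=4,w=2): C=4, w*C=2*4=8
  Job (p=4,w=2): C=8, w*C=2*8=16
  Job (p=5,w=2): C=13, w*C=2*13=26
  Job (p=10,w=3): C=23, w*C=3*23=69
  Job (p=8,w=2): C=31, w*C=2*31=62
Total weighted completion time = 181

181
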